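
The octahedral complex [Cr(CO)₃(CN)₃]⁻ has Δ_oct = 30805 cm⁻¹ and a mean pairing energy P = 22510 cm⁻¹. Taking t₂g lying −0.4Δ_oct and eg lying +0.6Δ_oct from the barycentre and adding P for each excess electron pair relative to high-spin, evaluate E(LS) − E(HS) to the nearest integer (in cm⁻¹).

Ligand charges: 3×(+0) from CO and 3×(-1) from CN⁻ sum to -3; with overall charge -1, Cr is +2.
Cr is in group 6, so Cr²⁺ is d⁴ (6 − 2 = 4).
In the high-spin limit (t₂g³ eg¹) the orbital term is -0.6Δ_oct = -18483 cm⁻¹, with no excess pairing.
Low-spin: t₂g⁴ eg⁰, orbital CFSE = -1.6Δ_oct = -49288 cm⁻¹; plus 1 excess pair × P = +22510 cm⁻¹; total -26778 cm⁻¹.
E(LS) − E(HS) = -26778 − (-18483) = -8295 cm⁻¹.

-8295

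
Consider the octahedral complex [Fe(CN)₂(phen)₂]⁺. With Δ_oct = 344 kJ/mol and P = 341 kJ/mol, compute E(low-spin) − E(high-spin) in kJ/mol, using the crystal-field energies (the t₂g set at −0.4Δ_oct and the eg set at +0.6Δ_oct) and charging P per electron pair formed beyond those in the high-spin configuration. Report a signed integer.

-6

Ligand charges: 2×(-1) from CN⁻ and 2×(+0) from phen sum to -2; with overall charge +1, Fe is +3.
Fe³⁺: group 8, so d-count = 8 − 3 = 5.
High-spin: t₂g³ eg², CFSE = 0.0Δ_oct = 0 kJ/mol.
Low-spin: t₂g⁵ eg⁰, orbital CFSE = -2.0Δ_oct = -688 kJ/mol; plus 2 excess pairs × P = +682 kJ/mol; total -6 kJ/mol.
The difference is -6 − (0) = -6 kJ/mol, so low-spin lies lower.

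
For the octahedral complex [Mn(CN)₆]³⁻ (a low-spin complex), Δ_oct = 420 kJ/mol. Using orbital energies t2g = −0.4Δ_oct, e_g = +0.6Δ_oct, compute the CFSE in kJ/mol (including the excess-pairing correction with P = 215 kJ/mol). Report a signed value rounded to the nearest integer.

-457

Each CN⁻ contributes -1; 6 × (-1) = -6. With overall charge -3, Mn is in the +3 oxidation state.
Mn sits in group 7; removing 3 electrons leaves Mn³⁺ with 7 − 3 = 4 d electrons.
Electron filling gives t2g^4 e_g^0.
CFSE(orbital) = 4×(-0.4Δ_oct) + 0×(0.6Δ_oct) = -1.6Δ_oct; with Δ_oct = 420 kJ/mol that is -672 kJ/mol.
High-spin d⁴ would be t2g^3 e_g^1 with 0 pairs; low-spin has 1, so 1 excess pair costs +1P = +215 kJ/mol.
Net CFSE = -672 + 215 = -457 kJ/mol.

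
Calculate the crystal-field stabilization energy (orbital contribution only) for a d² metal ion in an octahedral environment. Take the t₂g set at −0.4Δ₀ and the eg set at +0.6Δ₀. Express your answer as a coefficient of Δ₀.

-0.8 Δ₀

For octahedral d² the high- and low-spin configurations coincide.
Configuration: t₂g² eg⁰.
CFSE = 2(-0.4Δ₀) + 0(0.6Δ₀) = -0.8Δ₀ + 0.0Δ₀ = -0.8Δ₀.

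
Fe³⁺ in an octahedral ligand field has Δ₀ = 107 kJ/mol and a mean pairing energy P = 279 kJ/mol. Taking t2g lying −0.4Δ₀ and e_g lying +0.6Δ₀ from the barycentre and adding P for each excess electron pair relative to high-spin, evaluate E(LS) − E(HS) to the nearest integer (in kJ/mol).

Fe sits in group 8; removing 3 electrons leaves Fe³⁺ with 8 − 3 = 5 d electrons.
High-spin d⁵ fills as t2g^3 e_g^2 with CFSE 3(−0.4) + 2(+0.6) = 0.0Δ₀ = 0 kJ/mol.
Low-spin t2g^5 e_g^0 gives -2.0Δ₀ = -214 kJ/mol, but forming 2 extra pairs costs 2P = 558 kJ/mol, so E(LS) = -214 + 558 = 344 kJ/mol.
Thus E(LS) − E(HS) = 344 kJ/mol.

344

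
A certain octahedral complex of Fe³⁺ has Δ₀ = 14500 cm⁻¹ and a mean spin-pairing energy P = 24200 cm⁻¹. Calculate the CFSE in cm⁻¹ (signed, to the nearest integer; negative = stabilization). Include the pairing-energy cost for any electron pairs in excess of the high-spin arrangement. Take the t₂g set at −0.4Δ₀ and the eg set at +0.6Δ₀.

Fe³⁺: group 8, so d-count = 8 − 3 = 5.
Since Δ₀ = 14500 cm⁻¹ < P = 24200 cm⁻¹, the complex adopts the high-spin configuration.
Configuration: t₂g³ eg².
Orbital CFSE = 0.0Δ₀ = 0.0 × 14500 = 0 cm⁻¹.
High-spin has no excess pairs, so no pairing correction applies.

0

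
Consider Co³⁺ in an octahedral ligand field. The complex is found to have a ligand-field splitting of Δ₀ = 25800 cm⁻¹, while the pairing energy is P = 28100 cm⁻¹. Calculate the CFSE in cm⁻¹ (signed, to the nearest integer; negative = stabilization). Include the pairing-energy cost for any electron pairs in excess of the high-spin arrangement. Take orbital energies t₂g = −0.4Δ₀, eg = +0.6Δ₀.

Co is in group 9, so Co³⁺ is d⁶ (9 − 3 = 6).
Here Δ₀ < P (25800 < 28100), so the high-spin state is favoured.
Filling d⁶ accordingly: t₂g⁴ eg².
Orbital CFSE = -0.4Δ₀ = -0.4 × 25800 = -10320 cm⁻¹.
High-spin has no excess pairs, so no pairing correction applies.

-10320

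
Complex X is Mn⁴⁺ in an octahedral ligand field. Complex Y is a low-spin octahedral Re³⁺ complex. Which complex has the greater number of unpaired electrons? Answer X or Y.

X: Group 7 minus oxidation state +4 gives a d³ configuration for Mn⁴⁺; t₂g³ eg⁰ → 3 unpaired.
Y: Re³⁺: group 7, so d-count = 7 − 3 = 4; t2g^4 e_g^0 → 2 unpaired.
So X has more unpaired electrons.

X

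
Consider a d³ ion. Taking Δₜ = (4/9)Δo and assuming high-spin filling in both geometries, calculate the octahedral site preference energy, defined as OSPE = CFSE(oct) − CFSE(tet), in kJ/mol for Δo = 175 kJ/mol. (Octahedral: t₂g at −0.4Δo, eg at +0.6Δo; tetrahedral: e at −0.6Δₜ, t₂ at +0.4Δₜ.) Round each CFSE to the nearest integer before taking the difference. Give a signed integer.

-148

In an octahedral site d³ (HS) is t₂g³ eg⁰, giving CFSE(oct) = -1.2Δo = -210 kJ/mol.
Tetrahedral e² t₂¹ gives -0.8Δₜ = -0.8 × (4/9) × 175 = -62 kJ/mol.
OSPE = -210 − (-62) = -148 kJ/mol.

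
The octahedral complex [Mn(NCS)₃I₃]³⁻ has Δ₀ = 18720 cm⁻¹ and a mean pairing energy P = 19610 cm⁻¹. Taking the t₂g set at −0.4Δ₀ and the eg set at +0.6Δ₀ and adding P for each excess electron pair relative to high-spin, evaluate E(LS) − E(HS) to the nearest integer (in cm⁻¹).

Ligand charges: 3×(-1) from NCS⁻ and 3×(-1) from I⁻ sum to -6; with overall charge -3, Mn is +3.
Mn is in group 7, so Mn³⁺ is d⁴ (7 − 3 = 4).
High-spin: t₂g³ eg¹, CFSE = -0.6Δ₀ = -11232 cm⁻¹.
For low-spin the configuration is t₂g⁴ eg⁰: orbital energy -1.6 × 18720 = -29952 cm⁻¹, and 1 additional pair relative to high-spin adds 19610 cm⁻¹, giving -10342 cm⁻¹.
E(LS) − E(HS) = -10342 − (-11232) = 890 cm⁻¹.

890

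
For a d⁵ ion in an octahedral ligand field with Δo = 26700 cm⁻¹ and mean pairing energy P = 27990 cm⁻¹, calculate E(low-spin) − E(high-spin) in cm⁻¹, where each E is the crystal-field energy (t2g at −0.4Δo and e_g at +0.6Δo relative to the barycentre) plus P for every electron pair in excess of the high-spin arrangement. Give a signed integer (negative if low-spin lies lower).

High-spin: t2g^3 e_g^2, CFSE = 0.0Δo = 0 cm⁻¹.
For low-spin the configuration is t2g^5 e_g^0: orbital energy -2.0 × 26700 = -53400 cm⁻¹, and 2 additional pairs relative to high-spin add 55980 cm⁻¹, giving 2580 cm⁻¹.
The difference is 2580 − (0) = 2580 cm⁻¹, so high-spin lies lower.

2580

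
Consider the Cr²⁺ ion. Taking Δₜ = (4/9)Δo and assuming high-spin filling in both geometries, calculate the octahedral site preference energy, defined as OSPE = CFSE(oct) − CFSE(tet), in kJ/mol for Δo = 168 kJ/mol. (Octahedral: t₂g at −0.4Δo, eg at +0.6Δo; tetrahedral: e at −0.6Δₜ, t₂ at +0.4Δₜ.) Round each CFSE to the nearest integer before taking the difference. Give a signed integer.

-71

Cr²⁺: group 6, so d-count = 6 − 2 = 4.
In an octahedral site d⁴ (HS) is t₂g³ eg¹, giving CFSE(oct) = -0.6Δo = -101 kJ/mol.
Tetrahedral: e² t₂², CFSE = 2(−0.6) + 2(+0.4) = -0.4Δₜ = -0.4 × (4/9) × 168 = -30 kJ/mol.
OSPE = CFSE(oct) − CFSE(tet) = -101 − (-30) = -71 kJ/mol.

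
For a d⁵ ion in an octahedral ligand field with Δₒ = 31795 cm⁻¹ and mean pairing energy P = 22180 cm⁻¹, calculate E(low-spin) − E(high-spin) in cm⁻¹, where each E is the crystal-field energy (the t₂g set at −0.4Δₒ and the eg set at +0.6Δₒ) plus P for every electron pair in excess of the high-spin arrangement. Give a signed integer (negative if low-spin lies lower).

High-spin: t₂g³ eg², CFSE = 0.0Δₒ = 0 cm⁻¹.
Low-spin t₂g⁵ eg⁰ gives -2.0Δₒ = -63590 cm⁻¹, but forming 2 extra pairs costs 2P = 44360 cm⁻¹, so E(LS) = -63590 + 44360 = -19230 cm⁻¹.
Thus E(LS) − E(HS) = -19230 cm⁻¹.

-19230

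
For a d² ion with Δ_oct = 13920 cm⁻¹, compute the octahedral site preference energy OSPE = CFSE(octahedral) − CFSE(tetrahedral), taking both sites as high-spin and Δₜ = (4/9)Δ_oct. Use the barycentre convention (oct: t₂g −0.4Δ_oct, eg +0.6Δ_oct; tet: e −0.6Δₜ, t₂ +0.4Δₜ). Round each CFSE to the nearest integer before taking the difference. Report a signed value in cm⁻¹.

Octahedral (high-spin): t2g^2 e_g^0, CFSE = 2(−0.4) + 0(+0.6) = -0.8Δ_oct = -0.8 × 13920 = -11136 cm⁻¹.
Tetrahedral: e^2 t2^0, CFSE = 2(−0.6) + 0(+0.4) = -1.2Δₜ = -1.2 × (4/9) × 13920 = -7424 cm⁻¹.
OSPE = CFSE(oct) − CFSE(tet) = -11136 − (-7424) = -3712 cm⁻¹.

-3712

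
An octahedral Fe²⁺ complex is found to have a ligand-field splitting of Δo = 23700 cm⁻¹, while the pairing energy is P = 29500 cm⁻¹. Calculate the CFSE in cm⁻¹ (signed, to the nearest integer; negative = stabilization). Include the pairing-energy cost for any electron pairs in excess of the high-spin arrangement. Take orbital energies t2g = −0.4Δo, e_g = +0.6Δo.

Fe is in group 8, so Fe²⁺ is d⁶ (8 − 2 = 6).
Δo < P, so pairing is avoided: the ground state is high-spin.
Filling d⁶ accordingly: t2g^4 e_g^2.
Orbital CFSE = -0.4Δo = -0.4 × 23700 = -9480 cm⁻¹.
High-spin has no excess pairs, so no pairing correction applies.

-9480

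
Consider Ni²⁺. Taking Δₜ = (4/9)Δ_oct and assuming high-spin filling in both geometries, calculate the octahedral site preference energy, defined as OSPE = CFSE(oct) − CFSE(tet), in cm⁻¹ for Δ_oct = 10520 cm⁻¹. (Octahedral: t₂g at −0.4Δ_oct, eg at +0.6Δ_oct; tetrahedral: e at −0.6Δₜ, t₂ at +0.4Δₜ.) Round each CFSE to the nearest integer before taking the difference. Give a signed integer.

-8884

Ni²⁺: group 10, so d-count = 10 − 2 = 8.
In an octahedral site d⁸ (HS) is t2g^6 e_g^2, giving CFSE(oct) = -1.2Δ_oct = -12624 cm⁻¹.
In a tetrahedral site the filling is e^4 t2^4: CFSE(tet) = -0.8Δₜ = -0.8 × (4/9)(10520) = -3740 cm⁻¹.
OSPE = -12624 − (-3740) = -8884 cm⁻¹.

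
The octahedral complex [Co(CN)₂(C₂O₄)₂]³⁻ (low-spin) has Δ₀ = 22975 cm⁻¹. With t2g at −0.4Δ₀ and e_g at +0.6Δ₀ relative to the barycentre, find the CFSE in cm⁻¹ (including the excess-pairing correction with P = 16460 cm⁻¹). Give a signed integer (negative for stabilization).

Ligand charges: 2×(-1) from CN⁻ and 2×(-2) from C₂O₄²⁻ sum to -6; with overall charge -3, Co is +3.
Group 9 minus oxidation state +3 gives a d⁶ configuration for Co³⁺.
Configuration: t2g^6 e_g^0.
The orbital stabilization is -2.4Δ₀ = -2.4 × 22975 = -55140 cm⁻¹.
High-spin d⁶ would be t2g^4 e_g^2 with 1 pair; low-spin has 3, so 2 excess pairs cost +2P = +32920 cm⁻¹.
Net CFSE = -55140 + 32920 = -22220 cm⁻¹.

-22220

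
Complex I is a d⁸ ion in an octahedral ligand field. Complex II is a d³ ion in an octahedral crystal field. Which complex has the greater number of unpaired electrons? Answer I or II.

I: For octahedral d⁸ the high- and low-spin configurations coincide; t₂g⁶ eg² → 2 unpaired.
II: For octahedral d³ the high- and low-spin configurations coincide; t2g^3 e_g^0 → 3 unpaired.
So II has more unpaired electrons.

II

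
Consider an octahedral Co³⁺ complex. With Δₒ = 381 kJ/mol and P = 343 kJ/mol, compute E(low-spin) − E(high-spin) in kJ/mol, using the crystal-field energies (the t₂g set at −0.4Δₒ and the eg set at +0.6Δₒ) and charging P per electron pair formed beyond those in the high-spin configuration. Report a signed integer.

-76

Group 9 minus oxidation state +3 gives a d⁶ configuration for Co³⁺.
High-spin: t₂g⁴ eg², CFSE = -0.4Δₒ = -152 kJ/mol.
For low-spin the configuration is t₂g⁶ eg⁰: orbital energy -2.4 × 381 = -914 kJ/mol, and 2 additional pairs relative to high-spin add 686 kJ/mol, giving -228 kJ/mol.
The difference is -228 − (-152) = -76 kJ/mol, so low-spin lies lower.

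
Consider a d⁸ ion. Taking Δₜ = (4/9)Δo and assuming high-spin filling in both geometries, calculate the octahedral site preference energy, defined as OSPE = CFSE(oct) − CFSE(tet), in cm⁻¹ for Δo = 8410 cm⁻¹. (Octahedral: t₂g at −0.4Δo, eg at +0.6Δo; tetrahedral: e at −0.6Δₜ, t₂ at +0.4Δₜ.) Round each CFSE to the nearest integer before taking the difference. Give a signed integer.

Octahedral (high-spin): t₂g⁶ eg², CFSE = 6(−0.4) + 2(+0.6) = -1.2Δo = -1.2 × 8410 = -10092 cm⁻¹.
Tetrahedral e⁴ t₂⁴ gives -0.8Δₜ = -0.8 × (4/9) × 8410 = -2990 cm⁻¹.
Subtracting, OSPE = -10092 − (-2990) = -7102 cm⁻¹.

-7102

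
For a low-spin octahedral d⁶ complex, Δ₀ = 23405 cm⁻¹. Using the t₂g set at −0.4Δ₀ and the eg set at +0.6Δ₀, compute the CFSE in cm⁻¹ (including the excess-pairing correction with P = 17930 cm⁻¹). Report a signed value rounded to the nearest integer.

-20312

The d⁶ electrons fill as t₂g⁶ eg⁰.
Orbital CFSE = 6(-0.4) + 0(0.6) = -2.4Δ₀ = -2.4 × 23405 = -56172 cm⁻¹.
Relative to high-spin t₂g⁴ eg² (1 paired), the low-spin configuration has 2 additional pairs, contributing +2 × 17930 = +35860 cm⁻¹.
Combining: -56172 + 35860 = -20312 cm⁻¹.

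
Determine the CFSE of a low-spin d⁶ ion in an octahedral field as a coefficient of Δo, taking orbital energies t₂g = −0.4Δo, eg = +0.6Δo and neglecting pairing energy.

-2.4 Δo

Configuration: t₂g⁶ eg⁰.
CFSE = 6(-0.4Δo) + 0(0.6Δo) = -2.4Δo + 0.0Δo = -2.4Δo.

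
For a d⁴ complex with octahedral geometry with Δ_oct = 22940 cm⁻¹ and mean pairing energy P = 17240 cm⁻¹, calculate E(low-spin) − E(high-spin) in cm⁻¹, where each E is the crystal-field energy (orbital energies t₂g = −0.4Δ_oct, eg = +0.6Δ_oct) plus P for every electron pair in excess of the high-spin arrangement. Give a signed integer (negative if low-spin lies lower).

High-spin d⁴ fills as t₂g³ eg¹ with CFSE 3(−0.4) + 1(+0.6) = -0.6Δ_oct = -13764 cm⁻¹.
Low-spin t₂g⁴ eg⁰ gives -1.6Δ_oct = -36704 cm⁻¹, but forming 1 extra pair costs 1P = 17240 cm⁻¹, so E(LS) = -36704 + 17240 = -19464 cm⁻¹.
The difference is -19464 − (-13764) = -5700 cm⁻¹, so low-spin lies lower.

-5700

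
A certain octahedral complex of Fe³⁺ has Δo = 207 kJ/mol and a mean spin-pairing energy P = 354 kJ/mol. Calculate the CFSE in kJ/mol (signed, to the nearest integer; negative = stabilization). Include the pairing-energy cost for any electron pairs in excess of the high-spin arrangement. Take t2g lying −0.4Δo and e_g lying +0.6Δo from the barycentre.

0

Fe sits in group 8; removing 3 electrons leaves Fe³⁺ with 8 − 3 = 5 d electrons.
Since Δo = 207 kJ/mol < P = 354 kJ/mol, the complex adopts the high-spin configuration.
Configuration: t2g^3 e_g^2.
Orbital CFSE = 0.0Δo = 0.0 × 207 = 0 kJ/mol.
High-spin has no excess pairs, so no pairing correction applies.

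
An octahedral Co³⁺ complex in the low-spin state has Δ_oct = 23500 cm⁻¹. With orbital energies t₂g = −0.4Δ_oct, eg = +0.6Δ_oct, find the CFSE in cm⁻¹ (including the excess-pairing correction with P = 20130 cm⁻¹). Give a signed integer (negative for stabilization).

-16140

Co sits in group 9; removing 3 electrons leaves Co³⁺ with 9 − 3 = 6 d electrons.
The d⁶ electrons fill as t₂g⁶ eg⁰.
CFSE(orbital) = 6×(-0.4Δ_oct) + 0×(0.6Δ_oct) = -2.4Δ_oct; with Δ_oct = 23500 cm⁻¹ that is -56400 cm⁻¹.
High-spin d⁶ would be t₂g⁴ eg² with 1 pair; low-spin has 3, so 2 excess pairs cost +2P = +40260 cm⁻¹.
Overall CFSE = -56400 + 40260 = -16140 cm⁻¹.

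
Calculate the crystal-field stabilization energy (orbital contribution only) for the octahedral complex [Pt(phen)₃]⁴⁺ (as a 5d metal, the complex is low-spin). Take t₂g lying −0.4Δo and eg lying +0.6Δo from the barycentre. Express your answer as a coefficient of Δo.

phen is neutral, so the +4 overall charge sits on Pt: oxidation state +4.
Pt⁴⁺: group 10, so d-count = 10 − 4 = 6.
Configuration: t₂g⁶ eg⁰.
CFSE = 6(-0.4Δo) + 0(0.6Δo) = -2.4Δo + 0.0Δo = -2.4Δo.

-2.4 Δo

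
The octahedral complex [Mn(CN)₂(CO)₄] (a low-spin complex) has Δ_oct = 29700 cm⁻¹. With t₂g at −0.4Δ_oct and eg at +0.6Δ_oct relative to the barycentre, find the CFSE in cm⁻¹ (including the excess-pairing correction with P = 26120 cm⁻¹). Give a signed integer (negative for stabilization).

-7160

Ligand charges: 2×(-1) from CN⁻ and 4×(+0) from CO sum to -2; with overall charge +0, Mn is +2.
Group 7 minus oxidation state +2 gives a d⁵ configuration for Mn²⁺.
The d⁵ electrons fill as t₂g⁵ eg⁰.
The orbital stabilization is -2.0Δ_oct = -2.0 × 29700 = -59400 cm⁻¹.
High-spin d⁵ would be t₂g³ eg² with 0 pairs; low-spin has 2, so 2 excess pairs cost +2P = +52240 cm⁻¹.
Net CFSE = -59400 + 52240 = -7160 cm⁻¹.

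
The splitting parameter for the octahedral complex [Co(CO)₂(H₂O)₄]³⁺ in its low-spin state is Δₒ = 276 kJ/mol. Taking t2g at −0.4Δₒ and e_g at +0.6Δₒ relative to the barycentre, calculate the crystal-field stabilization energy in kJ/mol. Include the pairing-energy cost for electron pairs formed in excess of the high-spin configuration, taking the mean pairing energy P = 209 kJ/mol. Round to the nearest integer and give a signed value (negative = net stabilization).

Ligand charges: 2×(+0) from CO and 4×(+0) from H₂O sum to +0; with overall charge +3, Co is +3.
Co sits in group 9; removing 3 electrons leaves Co³⁺ with 9 − 3 = 6 d electrons.
The d⁶ electrons fill as t2g^6 e_g^0.
Orbital CFSE = 6(-0.4) + 0(0.6) = -2.4Δₒ = -2.4 × 276 = -662 kJ/mol.
Relative to high-spin t2g^4 e_g^2 (1 paired), the low-spin configuration has 2 additional pairs, contributing +2 × 209 = +418 kJ/mol.
Overall CFSE = -662 + 418 = -244 kJ/mol.

-244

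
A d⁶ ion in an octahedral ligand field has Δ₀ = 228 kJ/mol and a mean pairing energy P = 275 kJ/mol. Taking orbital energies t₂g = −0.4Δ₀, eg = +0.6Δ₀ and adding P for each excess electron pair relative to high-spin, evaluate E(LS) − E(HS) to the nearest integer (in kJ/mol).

High-spin: t₂g⁴ eg², CFSE = -0.4Δ₀ = -91 kJ/mol.
For low-spin the configuration is t₂g⁶ eg⁰: orbital energy -2.4 × 228 = -547 kJ/mol, and 2 additional pairs relative to high-spin add 550 kJ/mol, giving 3 kJ/mol.
E(LS) − E(HS) = 3 − (-91) = 94 kJ/mol.

94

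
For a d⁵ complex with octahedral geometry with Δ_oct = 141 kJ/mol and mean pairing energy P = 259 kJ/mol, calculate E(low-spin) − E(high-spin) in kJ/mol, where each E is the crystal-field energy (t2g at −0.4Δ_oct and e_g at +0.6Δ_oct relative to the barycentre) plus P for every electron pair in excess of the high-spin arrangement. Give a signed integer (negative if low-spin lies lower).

In the high-spin limit (t2g^3 e_g^2) the orbital term is 0.0Δ_oct = 0 kJ/mol, with no excess pairing.
For low-spin the configuration is t2g^5 e_g^0: orbital energy -2.0 × 141 = -282 kJ/mol, and 2 additional pairs relative to high-spin add 518 kJ/mol, giving 236 kJ/mol.
Thus E(LS) − E(HS) = 236 kJ/mol.

236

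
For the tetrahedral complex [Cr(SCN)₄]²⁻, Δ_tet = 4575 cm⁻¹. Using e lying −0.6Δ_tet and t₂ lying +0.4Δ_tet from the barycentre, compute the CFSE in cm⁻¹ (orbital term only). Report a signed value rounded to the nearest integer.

-1830

Each SCN⁻ contributes -1; 4 × (-1) = -4. With overall charge -2, Cr is in the +2 oxidation state.
Group 6 minus oxidation state +2 gives a d⁴ configuration for Cr²⁺.
Tetrahedral fields are weak (Δₜ ≈ 4/9 Δₒ), so electrons fill high-spin.
Configuration: e² t₂².
The orbital stabilization is -0.4Δ_tet = -0.4 × 4575 = -1830 cm⁻¹.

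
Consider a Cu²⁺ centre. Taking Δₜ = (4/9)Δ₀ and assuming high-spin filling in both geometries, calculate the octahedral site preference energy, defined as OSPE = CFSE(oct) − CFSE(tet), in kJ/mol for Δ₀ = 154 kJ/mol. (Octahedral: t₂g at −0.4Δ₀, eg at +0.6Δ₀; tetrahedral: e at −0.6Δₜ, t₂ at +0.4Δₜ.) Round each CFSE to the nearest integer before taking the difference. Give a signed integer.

-65

Cu is in group 11, so Cu²⁺ is d⁹ (11 − 2 = 9).
In an octahedral site d⁹ (HS) is t2g^6 e_g^3, giving CFSE(oct) = -0.6Δ₀ = -92 kJ/mol.
In a tetrahedral site the filling is e^4 t2^5: CFSE(tet) = -0.4Δₜ = -0.4 × (4/9)(154) = -27 kJ/mol.
Subtracting, OSPE = -92 − (-27) = -65 kJ/mol.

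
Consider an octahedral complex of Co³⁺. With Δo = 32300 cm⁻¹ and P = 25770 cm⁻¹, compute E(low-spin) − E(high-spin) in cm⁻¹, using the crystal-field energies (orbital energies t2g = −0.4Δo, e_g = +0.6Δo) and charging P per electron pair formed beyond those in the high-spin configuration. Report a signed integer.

Co is in group 9, so Co³⁺ is d⁶ (9 − 3 = 6).
In the high-spin limit (t2g^4 e_g^2) the orbital term is -0.4Δo = -12920 cm⁻¹, with no excess pairing.
Low-spin: t2g^6 e_g^0, orbital CFSE = -2.4Δo = -77520 cm⁻¹; plus 2 excess pairs × P = +51540 cm⁻¹; total -25980 cm⁻¹.
Thus E(LS) − E(HS) = -13060 cm⁻¹.

-13060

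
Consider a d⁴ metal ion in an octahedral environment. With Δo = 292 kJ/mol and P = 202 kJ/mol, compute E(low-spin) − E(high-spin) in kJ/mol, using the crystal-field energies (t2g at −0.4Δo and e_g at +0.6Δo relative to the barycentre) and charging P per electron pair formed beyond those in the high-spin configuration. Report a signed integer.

-90

High-spin: t2g^3 e_g^1, CFSE = -0.6Δo = -175 kJ/mol.
Low-spin t2g^4 e_g^0 gives -1.6Δo = -467 kJ/mol, but forming 1 extra pair costs 1P = 202 kJ/mol, so E(LS) = -467 + 202 = -265 kJ/mol.
Thus E(LS) − E(HS) = -90 kJ/mol.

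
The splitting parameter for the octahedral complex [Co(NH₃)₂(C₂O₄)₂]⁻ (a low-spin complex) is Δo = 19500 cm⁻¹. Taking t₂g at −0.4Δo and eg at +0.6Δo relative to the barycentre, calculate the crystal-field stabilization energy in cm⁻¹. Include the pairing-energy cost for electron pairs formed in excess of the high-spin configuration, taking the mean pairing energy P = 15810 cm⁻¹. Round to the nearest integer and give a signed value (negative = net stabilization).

Ligand charges: 2×(+0) from NH₃ and 2×(-2) from C₂O₄²⁻ sum to -4; with overall charge -1, Co is +3.
Co is in group 9, so Co³⁺ is d⁶ (9 − 3 = 6).
Configuration: t₂g⁶ eg⁰.
Orbital CFSE = 6(-0.4) + 0(0.6) = -2.4Δo = -2.4 × 19500 = -46800 cm⁻¹.
Relative to high-spin t₂g⁴ eg² (1 paired), the low-spin configuration has 2 additional pairs, contributing +2 × 15810 = +31620 cm⁻¹.
Net CFSE = -46800 + 31620 = -15180 cm⁻¹.

-15180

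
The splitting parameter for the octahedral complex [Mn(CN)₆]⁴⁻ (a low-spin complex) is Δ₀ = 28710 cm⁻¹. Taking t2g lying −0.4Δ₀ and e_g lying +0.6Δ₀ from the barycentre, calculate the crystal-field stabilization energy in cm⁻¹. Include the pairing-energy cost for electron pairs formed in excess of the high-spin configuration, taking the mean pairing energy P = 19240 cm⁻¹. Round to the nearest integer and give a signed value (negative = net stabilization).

Each CN⁻ contributes -1; 6 × (-1) = -6. With overall charge -4, Mn is in the +2 oxidation state.
Mn is in group 7, so Mn²⁺ is d⁵ (7 − 2 = 5).
Electron filling gives t2g^5 e_g^0.
CFSE(orbital) = 5×(-0.4Δ₀) + 0×(0.6Δ₀) = -2.0Δ₀; with Δ₀ = 28710 cm⁻¹ that is -57420 cm⁻¹.
Relative to high-spin t2g^3 e_g^2 (0 paired), the low-spin configuration has 2 additional pairs, contributing +2 × 19240 = +38480 cm⁻¹.
Combining: -57420 + 38480 = -18940 cm⁻¹.

-18940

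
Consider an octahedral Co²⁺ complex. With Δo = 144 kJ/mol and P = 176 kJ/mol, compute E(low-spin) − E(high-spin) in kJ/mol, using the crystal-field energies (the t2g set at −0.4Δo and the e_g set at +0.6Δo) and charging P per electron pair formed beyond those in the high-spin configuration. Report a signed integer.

32

Co sits in group 9; removing 2 electrons leaves Co²⁺ with 9 − 2 = 7 d electrons.
In the high-spin limit (t2g^5 e_g^2) the orbital term is -0.8Δo = -115 kJ/mol, with no excess pairing.
For low-spin the configuration is t2g^6 e_g^1: orbital energy -1.8 × 144 = -259 kJ/mol, and 1 additional pair relative to high-spin adds 176 kJ/mol, giving -83 kJ/mol.
E(LS) − E(HS) = -83 − (-115) = 32 kJ/mol.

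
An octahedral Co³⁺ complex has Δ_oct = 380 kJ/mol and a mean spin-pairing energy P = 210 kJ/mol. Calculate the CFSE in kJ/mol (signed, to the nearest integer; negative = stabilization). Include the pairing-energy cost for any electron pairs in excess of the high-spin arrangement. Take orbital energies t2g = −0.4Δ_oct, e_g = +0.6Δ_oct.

-492

Co is in group 9, so Co³⁺ is d⁶ (9 − 3 = 6).
With Δ_oct > P the complex is low-spin.
That gives t2g^6 e_g^0.
Orbital CFSE = -2.4Δ_oct = -2.4 × 380 = -912 kJ/mol.
Excess pairs vs high-spin: 3 − 1 = 2; pairing cost = +420 kJ/mol.
Net CFSE = -912 + 420 = -492 kJ/mol.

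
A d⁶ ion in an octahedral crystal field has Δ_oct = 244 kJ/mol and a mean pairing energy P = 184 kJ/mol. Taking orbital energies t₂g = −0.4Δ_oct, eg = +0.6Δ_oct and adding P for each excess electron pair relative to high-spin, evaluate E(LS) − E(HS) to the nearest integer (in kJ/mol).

High-spin d⁶ fills as t₂g⁴ eg² with CFSE 4(−0.4) + 2(+0.6) = -0.4Δ_oct = -98 kJ/mol.
Low-spin: t₂g⁶ eg⁰, orbital CFSE = -2.4Δ_oct = -586 kJ/mol; plus 2 excess pairs × P = +368 kJ/mol; total -218 kJ/mol.
E(LS) − E(HS) = -218 − (-98) = -120 kJ/mol.

-120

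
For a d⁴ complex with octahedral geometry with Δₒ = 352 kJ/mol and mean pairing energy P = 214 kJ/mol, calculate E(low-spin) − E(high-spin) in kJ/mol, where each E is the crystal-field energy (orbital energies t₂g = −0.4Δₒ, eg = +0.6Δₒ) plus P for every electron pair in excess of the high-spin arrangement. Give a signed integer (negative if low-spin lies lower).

-138

High-spin d⁴ fills as t₂g³ eg¹ with CFSE 3(−0.4) + 1(+0.6) = -0.6Δₒ = -211 kJ/mol.
Low-spin: t₂g⁴ eg⁰, orbital CFSE = -1.6Δₒ = -563 kJ/mol; plus 1 excess pair × P = +214 kJ/mol; total -349 kJ/mol.
E(LS) − E(HS) = -349 − (-211) = -138 kJ/mol.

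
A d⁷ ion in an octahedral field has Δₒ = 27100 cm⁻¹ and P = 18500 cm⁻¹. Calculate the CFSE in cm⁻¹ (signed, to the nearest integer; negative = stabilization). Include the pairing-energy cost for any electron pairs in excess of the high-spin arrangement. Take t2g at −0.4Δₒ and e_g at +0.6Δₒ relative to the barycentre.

-30280

With Δₒ > P the complex is low-spin.
Filling d⁷ accordingly: t2g^6 e_g^1.
Orbital CFSE = -1.8Δₒ = -1.8 × 27100 = -48780 cm⁻¹.
Excess pairs vs high-spin: 3 − 2 = 1; pairing cost = +18500 cm⁻¹.
Net CFSE = -48780 + 18500 = -30280 cm⁻¹.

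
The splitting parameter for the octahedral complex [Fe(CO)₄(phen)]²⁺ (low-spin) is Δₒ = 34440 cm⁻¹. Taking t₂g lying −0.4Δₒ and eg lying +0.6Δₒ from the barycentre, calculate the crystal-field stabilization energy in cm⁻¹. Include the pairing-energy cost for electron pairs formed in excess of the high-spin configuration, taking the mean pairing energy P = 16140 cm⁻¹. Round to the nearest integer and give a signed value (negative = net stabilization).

-50376

Ligand charges: 4×(+0) from CO and 1×(+0) from phen sum to +0; with overall charge +2, Fe is +2.
Fe sits in group 8; removing 2 electrons leaves Fe²⁺ with 8 − 2 = 6 d electrons.
The d⁶ electrons fill as t₂g⁶ eg⁰.
CFSE(orbital) = 6×(-0.4Δₒ) + 0×(0.6Δₒ) = -2.4Δₒ; with Δₒ = 34440 cm⁻¹ that is -82656 cm⁻¹.
Pairing penalty: 3 pairs vs 1 in the high-spin reference → 2 extra × P = 32280 cm⁻¹.
Net CFSE = -82656 + 32280 = -50376 cm⁻¹.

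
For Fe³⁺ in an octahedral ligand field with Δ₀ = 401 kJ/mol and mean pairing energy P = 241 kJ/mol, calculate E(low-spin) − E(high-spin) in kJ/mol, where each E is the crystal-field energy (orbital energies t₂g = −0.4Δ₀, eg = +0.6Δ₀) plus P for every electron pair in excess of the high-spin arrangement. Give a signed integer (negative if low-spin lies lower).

Fe sits in group 8; removing 3 electrons leaves Fe³⁺ with 8 − 3 = 5 d electrons.
High-spin: t₂g³ eg², CFSE = 0.0Δ₀ = 0 kJ/mol.
For low-spin the configuration is t₂g⁵ eg⁰: orbital energy -2.0 × 401 = -802 kJ/mol, and 2 additional pairs relative to high-spin add 482 kJ/mol, giving -320 kJ/mol.
Thus E(LS) − E(HS) = -320 kJ/mol.

-320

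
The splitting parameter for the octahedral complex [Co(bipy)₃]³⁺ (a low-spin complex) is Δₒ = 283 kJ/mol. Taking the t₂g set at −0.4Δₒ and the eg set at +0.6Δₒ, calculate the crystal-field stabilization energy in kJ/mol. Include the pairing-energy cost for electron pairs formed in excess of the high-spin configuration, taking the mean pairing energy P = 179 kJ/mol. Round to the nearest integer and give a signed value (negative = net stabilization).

bipy is neutral, so the +3 overall charge sits on Co: oxidation state +3.
Group 9 minus oxidation state +3 gives a d⁶ configuration for Co³⁺.
Configuration: t₂g⁶ eg⁰.
CFSE(orbital) = 6×(-0.4Δₒ) + 0×(0.6Δₒ) = -2.4Δₒ; with Δₒ = 283 kJ/mol that is -679 kJ/mol.
High-spin d⁶ would be t₂g⁴ eg² with 1 pair; low-spin has 3, so 2 excess pairs cost +2P = +358 kJ/mol.
Net CFSE = -679 + 358 = -321 kJ/mol.

-321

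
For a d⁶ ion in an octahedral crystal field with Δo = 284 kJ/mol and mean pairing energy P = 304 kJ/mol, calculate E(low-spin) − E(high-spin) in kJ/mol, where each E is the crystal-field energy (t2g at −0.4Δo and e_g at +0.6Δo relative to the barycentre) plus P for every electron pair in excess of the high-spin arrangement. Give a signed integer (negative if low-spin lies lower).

High-spin d⁶ fills as t2g^4 e_g^2 with CFSE 4(−0.4) + 2(+0.6) = -0.4Δo = -114 kJ/mol.
Low-spin t2g^6 e_g^0 gives -2.4Δo = -682 kJ/mol, but forming 2 extra pairs costs 2P = 608 kJ/mol, so E(LS) = -682 + 608 = -74 kJ/mol.
Thus E(LS) − E(HS) = 40 kJ/mol.

40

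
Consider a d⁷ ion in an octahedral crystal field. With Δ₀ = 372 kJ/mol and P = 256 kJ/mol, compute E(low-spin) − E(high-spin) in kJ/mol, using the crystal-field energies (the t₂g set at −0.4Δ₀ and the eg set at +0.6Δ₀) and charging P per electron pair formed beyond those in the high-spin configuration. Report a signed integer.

-116

High-spin d⁷ fills as t₂g⁵ eg² with CFSE 5(−0.4) + 2(+0.6) = -0.8Δ₀ = -298 kJ/mol.
Low-spin t₂g⁶ eg¹ gives -1.8Δ₀ = -670 kJ/mol, but forming 1 extra pair costs 1P = 256 kJ/mol, so E(LS) = -670 + 256 = -414 kJ/mol.
Thus E(LS) − E(HS) = -116 kJ/mol.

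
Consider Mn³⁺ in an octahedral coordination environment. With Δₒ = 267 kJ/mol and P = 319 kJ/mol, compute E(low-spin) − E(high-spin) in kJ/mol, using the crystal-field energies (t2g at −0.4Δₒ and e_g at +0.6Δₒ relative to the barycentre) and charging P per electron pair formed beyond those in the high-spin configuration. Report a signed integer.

52

Mn³⁺: group 7, so d-count = 7 − 3 = 4.
High-spin d⁴ fills as t2g^3 e_g^1 with CFSE 3(−0.4) + 1(+0.6) = -0.6Δₒ = -160 kJ/mol.
Low-spin: t2g^4 e_g^0, orbital CFSE = -1.6Δₒ = -427 kJ/mol; plus 1 excess pair × P = +319 kJ/mol; total -108 kJ/mol.
The difference is -108 − (-160) = 52 kJ/mol, so high-spin lies lower.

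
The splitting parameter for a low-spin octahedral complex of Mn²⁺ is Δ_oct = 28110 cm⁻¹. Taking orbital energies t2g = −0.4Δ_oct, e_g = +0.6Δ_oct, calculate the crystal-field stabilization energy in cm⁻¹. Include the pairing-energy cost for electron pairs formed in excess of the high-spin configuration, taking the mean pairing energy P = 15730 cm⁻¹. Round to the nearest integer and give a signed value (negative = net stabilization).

Mn sits in group 7; removing 2 electrons leaves Mn²⁺ with 7 − 2 = 5 d electrons.
The d⁵ electrons fill as t2g^5 e_g^0.
The orbital stabilization is -2.0Δ_oct = -2.0 × 28110 = -56220 cm⁻¹.
Relative to high-spin t2g^3 e_g^2 (0 paired), the low-spin configuration has 2 additional pairs, contributing +2 × 15730 = +31460 cm⁻¹.
Overall CFSE = -56220 + 31460 = -24760 cm⁻¹.

-24760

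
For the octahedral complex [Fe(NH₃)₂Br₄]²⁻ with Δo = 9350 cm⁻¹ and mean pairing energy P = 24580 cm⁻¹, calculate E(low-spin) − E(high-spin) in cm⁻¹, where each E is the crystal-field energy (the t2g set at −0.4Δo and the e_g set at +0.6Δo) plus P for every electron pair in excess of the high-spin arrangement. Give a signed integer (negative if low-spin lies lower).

Ligand charges: 2×(+0) from NH₃ and 4×(-1) from Br⁻ sum to -4; with overall charge -2, Fe is +2.
Group 8 minus oxidation state +2 gives a d⁶ configuration for Fe²⁺.
In the high-spin limit (t2g^4 e_g^2) the orbital term is -0.4Δo = -3740 cm⁻¹, with no excess pairing.
Low-spin: t2g^6 e_g^0, orbital CFSE = -2.4Δo = -22440 cm⁻¹; plus 2 excess pairs × P = +49160 cm⁻¹; total 26720 cm⁻¹.
E(LS) − E(HS) = 26720 − (-3740) = 30460 cm⁻¹.

30460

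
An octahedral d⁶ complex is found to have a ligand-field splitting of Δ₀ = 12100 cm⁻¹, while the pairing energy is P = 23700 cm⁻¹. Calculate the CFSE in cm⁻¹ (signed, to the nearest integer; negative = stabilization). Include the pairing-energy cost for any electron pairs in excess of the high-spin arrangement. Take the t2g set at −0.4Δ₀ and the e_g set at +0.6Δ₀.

Since Δ₀ = 12100 cm⁻¹ < P = 23700 cm⁻¹, the complex adopts the high-spin configuration.
Filling d⁶ accordingly: t2g^4 e_g^2.
Orbital CFSE = -0.4Δ₀ = -0.4 × 12100 = -4840 cm⁻¹.
High-spin has no excess pairs, so no pairing correction applies.

-4840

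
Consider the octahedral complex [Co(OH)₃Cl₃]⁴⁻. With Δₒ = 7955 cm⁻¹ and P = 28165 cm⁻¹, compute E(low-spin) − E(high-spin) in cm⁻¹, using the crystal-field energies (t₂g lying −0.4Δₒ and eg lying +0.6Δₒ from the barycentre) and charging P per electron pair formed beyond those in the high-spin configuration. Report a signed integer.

Ligand charges: 3×(-1) from OH⁻ and 3×(-1) from Cl⁻ sum to -6; with overall charge -4, Co is +2.
Co sits in group 9; removing 2 electrons leaves Co²⁺ with 9 − 2 = 7 d electrons.
High-spin d⁷ fills as t₂g⁵ eg² with CFSE 5(−0.4) + 2(+0.6) = -0.8Δₒ = -6364 cm⁻¹.
Low-spin: t₂g⁶ eg¹, orbital CFSE = -1.8Δₒ = -14319 cm⁻¹; plus 1 excess pair × P = +28165 cm⁻¹; total 13846 cm⁻¹.
Thus E(LS) − E(HS) = 20210 cm⁻¹.

20210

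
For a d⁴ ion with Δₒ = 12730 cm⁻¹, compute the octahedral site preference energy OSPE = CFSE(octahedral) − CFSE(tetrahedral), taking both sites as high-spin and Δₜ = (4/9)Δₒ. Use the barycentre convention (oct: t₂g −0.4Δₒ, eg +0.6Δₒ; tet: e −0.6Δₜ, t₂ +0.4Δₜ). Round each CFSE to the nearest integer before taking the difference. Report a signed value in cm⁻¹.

Octahedral (high-spin): t₂g³ eg¹, CFSE = 3(−0.4) + 1(+0.6) = -0.6Δₒ = -0.6 × 12730 = -7638 cm⁻¹.
Tetrahedral e² t₂² gives -0.4Δₜ = -0.4 × (4/9) × 12730 = -2263 cm⁻¹.
Subtracting, OSPE = -7638 − (-2263) = -5375 cm⁻¹.

-5375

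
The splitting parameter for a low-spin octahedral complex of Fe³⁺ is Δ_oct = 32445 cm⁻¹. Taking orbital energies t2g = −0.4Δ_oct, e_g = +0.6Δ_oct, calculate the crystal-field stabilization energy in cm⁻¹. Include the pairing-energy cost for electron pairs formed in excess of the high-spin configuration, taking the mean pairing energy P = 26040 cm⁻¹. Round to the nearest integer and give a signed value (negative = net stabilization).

-12810

Fe sits in group 8; removing 3 electrons leaves Fe³⁺ with 8 − 3 = 5 d electrons.
Electron filling gives t2g^5 e_g^0.
CFSE(orbital) = 5×(-0.4Δ_oct) + 0×(0.6Δ_oct) = -2.0Δ_oct; with Δ_oct = 32445 cm⁻¹ that is -64890 cm⁻¹.
Relative to high-spin t2g^3 e_g^2 (0 paired), the low-spin configuration has 2 additional pairs, contributing +2 × 26040 = +52080 cm⁻¹.
Overall CFSE = -64890 + 52080 = -12810 cm⁻¹.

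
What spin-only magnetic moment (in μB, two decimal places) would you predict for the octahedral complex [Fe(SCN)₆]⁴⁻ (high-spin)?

4.90 μB

Each SCN⁻ contributes -1; 6 × (-1) = -6. With overall charge -4, Fe is in the +2 oxidation state.
Fe²⁺: group 8, so d-count = 8 − 2 = 6.
Configuration: t2g^4 e_g^2 → 4 unpaired electrons.
μ(spin-only) = √[4(4+2)] = √24 ≈ 4.90 μB.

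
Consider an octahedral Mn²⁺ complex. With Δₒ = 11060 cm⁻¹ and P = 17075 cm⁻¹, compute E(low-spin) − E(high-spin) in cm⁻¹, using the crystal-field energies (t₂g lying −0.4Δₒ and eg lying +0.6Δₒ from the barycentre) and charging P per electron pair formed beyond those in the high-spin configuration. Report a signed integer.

Group 7 minus oxidation state +2 gives a d⁵ configuration for Mn²⁺.
High-spin: t₂g³ eg², CFSE = 0.0Δₒ = 0 cm⁻¹.
For low-spin the configuration is t₂g⁵ eg⁰: orbital energy -2.0 × 11060 = -22120 cm⁻¹, and 2 additional pairs relative to high-spin add 34150 cm⁻¹, giving 12030 cm⁻¹.
The difference is 12030 − (0) = 12030 cm⁻¹, so high-spin lies lower.

12030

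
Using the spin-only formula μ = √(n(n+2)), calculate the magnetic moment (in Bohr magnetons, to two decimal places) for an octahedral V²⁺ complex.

3.87 Bohr magnetons

V²⁺: group 5, so d-count = 5 − 2 = 3.
Configuration: t₂g³ eg⁰ → 3 unpaired electrons.
μ(spin-only) = √[3(3+2)] = √15 ≈ 3.87 Bohr magnetons.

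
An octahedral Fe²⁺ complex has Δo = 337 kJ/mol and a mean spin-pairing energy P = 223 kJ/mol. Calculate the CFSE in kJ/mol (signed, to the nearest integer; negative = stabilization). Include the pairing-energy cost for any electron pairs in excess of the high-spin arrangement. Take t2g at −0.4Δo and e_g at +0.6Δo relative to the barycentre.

-363

Fe²⁺: group 8, so d-count = 8 − 2 = 6.
Here Δo > P (337 > 223), so the low-spin state is favoured.
Filling d⁶ accordingly: t2g^6 e_g^0.
Orbital CFSE = -2.4Δo = -2.4 × 337 = -809 kJ/mol.
Excess pairs vs high-spin: 3 − 1 = 2; pairing cost = +446 kJ/mol.
Net CFSE = -809 + 446 = -363 kJ/mol.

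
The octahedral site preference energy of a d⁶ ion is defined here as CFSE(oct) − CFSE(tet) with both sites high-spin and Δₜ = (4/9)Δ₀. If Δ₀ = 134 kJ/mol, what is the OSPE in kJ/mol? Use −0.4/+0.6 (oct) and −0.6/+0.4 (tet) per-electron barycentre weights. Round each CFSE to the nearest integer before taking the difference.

Octahedral high-spin t2g^4 e_g^2: CFSE = -0.4 × 134 = -54 kJ/mol.
Tetrahedral: e^3 t2^3, CFSE = 3(−0.6) + 3(+0.4) = -0.6Δₜ = -0.6 × (4/9) × 134 = -36 kJ/mol.
Subtracting, OSPE = -54 − (-36) = -18 kJ/mol.

-18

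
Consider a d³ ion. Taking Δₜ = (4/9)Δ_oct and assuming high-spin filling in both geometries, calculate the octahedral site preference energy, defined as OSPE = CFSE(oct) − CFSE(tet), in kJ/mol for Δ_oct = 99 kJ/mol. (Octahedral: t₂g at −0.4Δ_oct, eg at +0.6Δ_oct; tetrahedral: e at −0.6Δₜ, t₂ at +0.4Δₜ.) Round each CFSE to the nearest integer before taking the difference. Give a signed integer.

Octahedral (high-spin): t₂g³ eg⁰, CFSE = 3(−0.4) + 0(+0.6) = -1.2Δ_oct = -1.2 × 99 = -119 kJ/mol.
Tetrahedral: e² t₂¹, CFSE = 2(−0.6) + 1(+0.4) = -0.8Δₜ = -0.8 × (4/9) × 99 = -35 kJ/mol.
OSPE = CFSE(oct) − CFSE(tet) = -119 − (-35) = -84 kJ/mol.

-84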